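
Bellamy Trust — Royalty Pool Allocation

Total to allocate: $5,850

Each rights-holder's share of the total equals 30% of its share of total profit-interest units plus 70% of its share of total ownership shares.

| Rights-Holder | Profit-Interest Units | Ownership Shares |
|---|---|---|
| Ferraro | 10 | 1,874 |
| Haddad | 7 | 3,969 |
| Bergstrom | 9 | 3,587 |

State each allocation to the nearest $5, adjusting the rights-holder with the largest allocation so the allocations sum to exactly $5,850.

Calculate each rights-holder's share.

Ferraro: $1,490 | Haddad: $2,195 | Bergstrom: $2,165

Totals — profit-interest units 26, ownership shares 9,430.
Composite weights (30% profit-interest units + 70% ownership shares): Ferraro 0.2545; Haddad 0.3754; Bergstrom 0.3701.
Unrounded shares: Ferraro 1,488.79; Haddad 2,196.05; Bergstrom 2,165.16.
At nearest $5: Ferraro $1,490; Haddad $2,195; Bergstrom $2,165. Sum = $5,850.
No rounding difference to absorb.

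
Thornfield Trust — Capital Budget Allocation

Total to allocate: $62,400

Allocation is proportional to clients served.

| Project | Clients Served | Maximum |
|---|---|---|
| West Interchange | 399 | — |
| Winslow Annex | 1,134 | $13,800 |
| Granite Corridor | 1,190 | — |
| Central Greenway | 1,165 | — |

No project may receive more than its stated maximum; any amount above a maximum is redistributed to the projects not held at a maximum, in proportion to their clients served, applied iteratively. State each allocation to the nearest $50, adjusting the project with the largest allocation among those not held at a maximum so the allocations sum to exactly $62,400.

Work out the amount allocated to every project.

Clients served total: 3,888.
Pro-rata shares before constraints: West Interchange 6,403.70; Winslow Annex 18,200.00; Granite Corridor 19,098.77; Central Greenway 18,697.53.
Held at cap: Winslow Annex ($13,800); balance $48,600 reallocated over remaining clients served 2,754.
Remaining shares: West Interchange 7,041.18 → $7,050; Granite Corridor 21,000.00 → $21,000; Central Greenway 20,558.82 → $20,550.

West Interchange: $7,050; Winslow Annex: $13,800; Granite Corridor: $21,000; Central Greenway: $20,550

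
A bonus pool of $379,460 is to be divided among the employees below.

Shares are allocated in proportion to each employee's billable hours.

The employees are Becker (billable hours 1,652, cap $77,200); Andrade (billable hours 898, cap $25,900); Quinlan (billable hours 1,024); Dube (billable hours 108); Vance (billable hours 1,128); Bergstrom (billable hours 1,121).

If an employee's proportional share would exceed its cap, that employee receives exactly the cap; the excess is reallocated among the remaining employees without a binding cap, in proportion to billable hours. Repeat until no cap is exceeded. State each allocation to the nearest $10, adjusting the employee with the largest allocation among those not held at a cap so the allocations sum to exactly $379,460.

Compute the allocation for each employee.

Total billable hours = 5,931.
Unconstrained shares: Becker 105,693.46; Andrade 57,453.23; Quinlan 65,514.59; Dube 6,909.74; Vance 72,168.42; Bergstrom 71,720.56.
Cap binds for Becker ($77,200), Andrade ($25,900); remaining pool $276,360 reallocated over remaining billable hours 3,381.
Shares after redistribution: Quinlan 83,700.87 → $83,700; Dube 8,827.83 → $8,830; Vance 92,201.74 → $92,200; Bergstrom 91,629.57 → $91,630.

Becker: $77,200; Andrade: $25,900; Quinlan: $83,700; Dube: $8,830; Vance: $92,200; Bergstrom: $91,630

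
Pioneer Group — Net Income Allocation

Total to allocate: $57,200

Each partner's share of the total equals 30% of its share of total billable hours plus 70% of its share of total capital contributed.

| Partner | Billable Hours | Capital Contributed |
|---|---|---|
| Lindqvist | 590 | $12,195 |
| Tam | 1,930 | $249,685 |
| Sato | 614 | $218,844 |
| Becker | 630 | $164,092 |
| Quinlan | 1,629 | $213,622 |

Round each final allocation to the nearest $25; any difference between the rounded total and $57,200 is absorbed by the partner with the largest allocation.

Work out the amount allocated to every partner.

Lindqvist: $2,450; Tam: $17,800; Sato: $12,150; Becker: $9,650; Quinlan: $15,150

Totals — billable hours 5,393, capital contributed 858,438.
Composite weights (30% billable hours + 70% capital contributed): Lindqvist 0.0428; Tam 0.3110; Sato 0.2126; Becker 0.1689; Quinlan 0.2648.
Proportional shares: Lindqvist 2,446.13; Tam 17,787.09; Sato 12,161.20; Becker 9,658.32; Quinlan 15,147.26.
After rounding ($25): Lindqvist $2,450; Tam $17,775; Sato $12,150; Becker $9,650; Quinlan $15,150. Sum = $57,175.
Difference $57,200 − $57,175 = +$25 applied to largest allocation (Tam): Tam becomes $17,800.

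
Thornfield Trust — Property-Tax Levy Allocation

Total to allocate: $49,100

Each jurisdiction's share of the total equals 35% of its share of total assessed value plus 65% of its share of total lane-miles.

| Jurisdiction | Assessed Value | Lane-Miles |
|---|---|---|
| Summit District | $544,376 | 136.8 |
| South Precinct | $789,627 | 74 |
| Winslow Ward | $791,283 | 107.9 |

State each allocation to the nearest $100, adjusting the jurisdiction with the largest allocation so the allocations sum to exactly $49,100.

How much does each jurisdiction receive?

Assessed value total 2,125,286; lane-miles total 318.7.
Combined weights (35% assessed value + 65% lane-miles): Summit District 0.3687; South Precinct 0.2810; Winslow Ward 0.3504.
Pro-rata amounts: Summit District 18,101.12; South Precinct 13,795.35; Winslow Ward 17,203.53.
After rounding ($100): Summit District $18,100; South Precinct $13,800; Winslow Ward $17,200. Sum = $49,100.
No rounding difference to absorb.

Summit District: $18,100 | South Precinct: $13,800 | Winslow Ward: $17,200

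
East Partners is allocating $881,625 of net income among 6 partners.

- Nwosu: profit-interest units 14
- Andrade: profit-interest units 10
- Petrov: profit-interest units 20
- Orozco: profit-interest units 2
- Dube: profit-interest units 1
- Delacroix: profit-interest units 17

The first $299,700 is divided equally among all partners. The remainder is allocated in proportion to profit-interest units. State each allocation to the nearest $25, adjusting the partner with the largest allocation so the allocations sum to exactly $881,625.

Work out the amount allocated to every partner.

Nwosu: $177,250 · Andrade: $140,875 · Petrov: $231,800 · Orozco: $68,125 · Dube: $59,050 · Delacroix: $204,525

Equal tier: $299,700 ÷ 6 = $49,950 apiece.
Remainder $581,925 by profit-interest units (total 64): Nwosu 127,296.09 → $127,300; Andrade 90,925.78 → $90,925; Petrov 181,851.56 → $181,850; Orozco 18,185.16 → $18,175; Dube 9,092.58 → $9,100; Delacroix 154,573.83 → $154,575.
Totals: Nwosu $49,950 + $127,300 = $177,250; Andrade $49,950 + $90,925 = $140,875; Petrov $49,950 + $181,850 = $231,800; Orozco $49,950 + $18,175 = $68,125; Dube $49,950 + $9,100 = $59,050; Delacroix $49,950 + $154,575 = $204,525.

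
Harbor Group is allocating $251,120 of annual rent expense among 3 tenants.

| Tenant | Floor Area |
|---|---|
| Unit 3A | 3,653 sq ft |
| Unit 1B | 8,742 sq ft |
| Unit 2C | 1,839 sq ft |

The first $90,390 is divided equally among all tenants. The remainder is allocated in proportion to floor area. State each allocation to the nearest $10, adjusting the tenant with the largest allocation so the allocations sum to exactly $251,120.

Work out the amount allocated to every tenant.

Unit 3A: $71,380 · Unit 1B: $128,840 · Unit 2C: $50,900

$90,390 shared equally gives $30,130 per tenant.
Remainder $160,730 by floor area (total 14,234): Unit 3A 41,249.59 → $41,250; Unit 1B 98,714.46 → $98,710; Unit 2C 20,765.95 → $20,770.
Totals: Unit 3A $30,130 + $41,250 = $71,380; Unit 1B $30,130 + $98,710 = $128,840; Unit 2C $30,130 + $20,770 = $50,900.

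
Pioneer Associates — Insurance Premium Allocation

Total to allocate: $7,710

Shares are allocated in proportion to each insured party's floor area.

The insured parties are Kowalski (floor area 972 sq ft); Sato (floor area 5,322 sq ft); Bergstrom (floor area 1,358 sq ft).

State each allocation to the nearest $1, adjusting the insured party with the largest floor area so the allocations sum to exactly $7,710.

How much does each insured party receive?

Total floor area = 7,652.
Pro-rata amounts: Kowalski 972/7,652 × $7,710 = 979.37; Sato 5,322/7,652 × $7,710 = 5,362.34; Bergstrom 1,358/7,652 × $7,710 = 1,368.29.
After rounding ($1): Kowalski $979; Sato $5,362; Bergstrom $1,368. Sum = $7,709.
Difference $7,710 − $7,709 = +$1 applied to largest floor area (Sato): Sato becomes $5,363.

Kowalski: $979 | Sato: $5,363 | Bergstrom: $1,368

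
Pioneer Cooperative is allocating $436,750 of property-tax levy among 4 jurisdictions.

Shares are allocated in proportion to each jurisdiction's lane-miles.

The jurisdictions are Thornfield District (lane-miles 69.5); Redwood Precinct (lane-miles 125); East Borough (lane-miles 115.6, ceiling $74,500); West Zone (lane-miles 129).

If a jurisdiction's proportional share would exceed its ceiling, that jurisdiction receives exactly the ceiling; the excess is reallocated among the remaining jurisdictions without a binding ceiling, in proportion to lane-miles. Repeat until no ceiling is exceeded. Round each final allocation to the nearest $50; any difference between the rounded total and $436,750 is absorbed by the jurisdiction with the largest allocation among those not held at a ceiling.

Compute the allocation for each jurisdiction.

Total lane-miles = 439.1.
Unconstrained shares: Thornfield District 69,128.05; Redwood Precinct 124,331.02; East Borough 114,981.33; West Zone 128,309.61.
Held at cap: East Borough ($74,500); remaining pool $362,250 reallocated over remaining lane-miles 323.5.
Redistributed shares: Thornfield District 77,824.96 → $77,800; Redwood Precinct 139,972.95 → $139,950; West Zone 144,452.09 → $144,450.
Rounding difference +$50 applied to West Zone → $144,500.

Thornfield District: $77,800; Redwood Precinct: $139,950; East Borough: $74,500; West Zone: $144,500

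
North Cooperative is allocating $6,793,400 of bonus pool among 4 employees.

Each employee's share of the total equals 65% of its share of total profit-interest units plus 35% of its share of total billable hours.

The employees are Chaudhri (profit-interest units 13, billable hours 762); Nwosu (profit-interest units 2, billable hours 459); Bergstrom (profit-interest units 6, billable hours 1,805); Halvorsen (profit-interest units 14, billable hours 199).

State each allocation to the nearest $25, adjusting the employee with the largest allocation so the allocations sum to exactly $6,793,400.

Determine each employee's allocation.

Chaudhri: $2,201,925; Nwosu: $590,725; Bergstrom: $2,087,750; Halvorsen: $1,913,000

Totals — profit-interest units 35, billable hours 3,225.
Blended shares (65% profit-interest units + 35% billable hours): Chaudhri 0.3241; Nwosu 0.0870; Bergstrom 0.3073; Halvorsen 0.2816.
Unrounded shares: Chaudhri 2,201,919.24; Nwosu 590,732.40; Bergstrom 2,087,747.99; Halvorsen 1,913,000.38.
At nearest $25: Chaudhri $2,201,925; Nwosu $590,725; Bergstrom $2,087,750; Halvorsen $1,913,000. Sum = $6,793,400.
Sum already equals the total — no adjustment.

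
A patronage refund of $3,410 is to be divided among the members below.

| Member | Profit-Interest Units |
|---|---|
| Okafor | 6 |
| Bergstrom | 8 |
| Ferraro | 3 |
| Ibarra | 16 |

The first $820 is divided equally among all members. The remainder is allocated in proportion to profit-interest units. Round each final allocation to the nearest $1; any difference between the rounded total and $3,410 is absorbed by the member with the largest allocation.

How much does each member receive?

Equal tier: $820 ÷ 4 = $205 apiece.
Remainder $2,590 by profit-interest units (total 33): Okafor 470.91 → $471; Bergstrom 627.88 → $628; Ferraro 235.45 → $235; Ibarra 1,255.76 → $1,256.
Totals: Okafor $205 + $471 = $676; Bergstrom $205 + $628 = $833; Ferraro $205 + $235 = $440; Ibarra $205 + $1,256 = $1,461.

Okafor: $676 · Bergstrom: $833 · Ferraro: $440 · Ibarra: $1,461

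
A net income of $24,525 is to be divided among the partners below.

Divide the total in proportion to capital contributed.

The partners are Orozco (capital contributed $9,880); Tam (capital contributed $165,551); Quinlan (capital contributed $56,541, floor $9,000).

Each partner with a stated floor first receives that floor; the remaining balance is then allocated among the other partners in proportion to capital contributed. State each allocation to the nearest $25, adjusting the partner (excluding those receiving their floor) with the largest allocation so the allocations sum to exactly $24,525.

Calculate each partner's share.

Orozco: $875 | Tam: $14,650 | Quinlan: $9,000

Minimums first: Quinlan $9,000. Balance $15,525.
Balance split over remaining capital contributed 175,431: Orozco 874.34 → $875; Tam 14,650.66 → $14,650.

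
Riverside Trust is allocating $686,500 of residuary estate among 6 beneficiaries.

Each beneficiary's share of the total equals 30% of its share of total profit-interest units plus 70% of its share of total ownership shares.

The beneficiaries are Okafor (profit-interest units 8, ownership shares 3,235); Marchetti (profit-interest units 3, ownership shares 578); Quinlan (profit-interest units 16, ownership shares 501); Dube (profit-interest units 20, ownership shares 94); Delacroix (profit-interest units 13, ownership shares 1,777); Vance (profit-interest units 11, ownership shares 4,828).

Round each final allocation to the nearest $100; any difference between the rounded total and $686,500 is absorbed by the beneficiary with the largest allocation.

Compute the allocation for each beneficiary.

Okafor: $164,400; Marchetti: $33,900; Quinlan: $68,300; Dube: $62,100; Delacroix: $115,200; Vance: $242,600

Profit-interest units total 71; ownership shares total 11,013.
Blended shares (30% profit-interest units + 70% ownership shares): Okafor 0.2394; Marchetti 0.0494; Quinlan 0.0994; Dube 0.0905; Delacroix 0.1679; Vance 0.3534.
Proportional shares: Okafor 164,364.20; Marchetti 33,923.02; Quinlan 68,272.30; Dube 62,115.76; Delacroix 115,248.19; Vance 242,576.54.
At nearest $100: Okafor $164,400; Marchetti $33,900; Quinlan $68,300; Dube $62,100; Delacroix $115,200; Vance $242,600. Sum = $686,500.
No rounding difference to absorb.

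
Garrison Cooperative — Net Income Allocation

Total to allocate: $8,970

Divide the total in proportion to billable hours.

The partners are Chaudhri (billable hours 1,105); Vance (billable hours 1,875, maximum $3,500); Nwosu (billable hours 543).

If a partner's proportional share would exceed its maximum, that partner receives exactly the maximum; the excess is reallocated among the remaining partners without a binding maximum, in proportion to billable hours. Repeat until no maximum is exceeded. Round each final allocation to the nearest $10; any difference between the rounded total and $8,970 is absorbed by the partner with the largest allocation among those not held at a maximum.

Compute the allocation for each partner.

Chaudhri: $3,670 | Vance: $3,500 | Nwosu: $1,800

Total billable hours = 3,523.
Unconstrained shares: Chaudhri 2,813.47; Vance 4,773.99; Nwosu 1,382.55.
Capped: Vance ($3,500); residual $5,470 reallocated over remaining billable hours 1,648.
Remaining shares: Chaudhri 3,667.69 → $3,670; Nwosu 1,802.31 → $1,800.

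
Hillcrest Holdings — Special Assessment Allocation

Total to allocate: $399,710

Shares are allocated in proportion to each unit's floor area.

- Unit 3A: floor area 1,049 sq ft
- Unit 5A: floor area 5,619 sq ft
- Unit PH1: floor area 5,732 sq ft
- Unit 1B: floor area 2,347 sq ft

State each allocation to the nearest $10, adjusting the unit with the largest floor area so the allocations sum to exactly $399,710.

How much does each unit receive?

Sum of floor area: 14,747.
Raw shares: Unit 3A 1,049/14,747 × $399,710 = 28,432.62; Unit 5A 5,619/14,747 × $399,710 = 152,300.16; Unit PH1 5,732/14,747 × $399,710 = 155,362.97; Unit 1B 2,347/14,747 × $399,710 = 63,614.25.
Rounded to nearest $10: Unit 3A $28,430; Unit 5A $152,300; Unit PH1 $155,360; Unit 1B $63,610. Sum = $399,700.
Difference $399,710 − $399,700 = +$10 applied to largest floor area (Unit PH1): Unit PH1 becomes $155,370.

Unit 3A: $28,430; Unit 5A: $152,300; Unit PH1: $155,370; Unit 1B: $63,610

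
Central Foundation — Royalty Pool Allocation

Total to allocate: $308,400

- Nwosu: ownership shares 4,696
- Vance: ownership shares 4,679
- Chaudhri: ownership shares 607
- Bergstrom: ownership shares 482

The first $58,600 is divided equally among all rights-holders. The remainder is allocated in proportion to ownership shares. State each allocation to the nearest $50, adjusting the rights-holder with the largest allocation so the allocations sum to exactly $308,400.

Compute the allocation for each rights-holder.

Equal tier: $58,600 ÷ 4 = $14,650 apiece.
Remainder $249,800 by ownership shares (total 10,464): Nwosu 112,104.43 → $112,100; Vance 111,698.60 → $111,700; Chaudhri 14,490.50 → $14,500; Bergstrom 11,506.46 → $11,500.
Totals: Nwosu $14,650 + $112,100 = $126,750; Vance $14,650 + $111,700 = $126,350; Chaudhri $14,650 + $14,500 = $29,150; Bergstrom $14,650 + $11,500 = $26,150.

Nwosu: $126,750 · Vance: $126,350 · Chaudhri: $29,150 · Bergstrom: $26,150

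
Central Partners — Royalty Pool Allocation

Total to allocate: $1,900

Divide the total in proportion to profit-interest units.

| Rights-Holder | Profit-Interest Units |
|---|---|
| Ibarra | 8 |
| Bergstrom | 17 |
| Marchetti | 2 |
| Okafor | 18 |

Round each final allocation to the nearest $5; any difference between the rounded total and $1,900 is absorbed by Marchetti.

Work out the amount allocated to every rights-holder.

Total profit-interest units = 45.
Raw shares: Ibarra 8/45 × $1,900 = 337.78; Bergstrom 17/45 × $1,900 = 717.78; Marchetti 2/45 × $1,900 = 84.44; Okafor 18/45 × $1,900 = 760.00.
Rounded to nearest $5: Ibarra $340; Bergstrom $720; Marchetti $85; Okafor $760. Sum = $1,905.
Difference $1,900 − $1,905 = −$5 applied to Marchetti: Marchetti becomes $80.

Ibarra: $340 · Bergstrom: $720 · Marchetti: $80 · Okafor: $760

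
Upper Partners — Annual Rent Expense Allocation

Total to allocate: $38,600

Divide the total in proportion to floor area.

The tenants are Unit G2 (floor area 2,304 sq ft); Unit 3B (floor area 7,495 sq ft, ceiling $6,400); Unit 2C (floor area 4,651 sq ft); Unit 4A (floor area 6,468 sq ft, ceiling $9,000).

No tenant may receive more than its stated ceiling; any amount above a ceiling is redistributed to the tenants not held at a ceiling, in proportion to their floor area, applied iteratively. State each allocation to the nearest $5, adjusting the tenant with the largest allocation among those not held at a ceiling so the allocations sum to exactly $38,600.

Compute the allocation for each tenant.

Sum of floor area: 20,918.
Pro-rata shares before constraints: Unit G2 4,251.57; Unit 3B 13,830.53; Unit 2C 8,582.49; Unit 4A 11,935.40.
Capped: Unit 3B ($6,400), Unit 4A ($9,000); balance $23,200 reallocated over remaining floor area 6,955.
Redistributed shares: Unit G2 7,685.52 → $7,685; Unit 2C 15,514.48 → $15,515.

Unit G2: $7,685; Unit 3B: $6,400; Unit 2C: $15,515; Unit 4A: $9,000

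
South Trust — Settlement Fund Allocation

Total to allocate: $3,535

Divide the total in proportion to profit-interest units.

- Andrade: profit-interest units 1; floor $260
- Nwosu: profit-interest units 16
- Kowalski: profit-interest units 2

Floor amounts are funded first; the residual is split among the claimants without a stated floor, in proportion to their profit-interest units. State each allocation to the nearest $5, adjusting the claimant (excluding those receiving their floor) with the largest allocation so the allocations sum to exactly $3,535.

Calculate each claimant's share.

Guaranteed amounts: Andrade $260. Remaining pool $3,275.
Remaining pool split over remaining profit-interest units 18: Nwosu 2,911.11 → $2,910; Kowalski 363.89 → $365.

Andrade: $260; Nwosu: $2,910; Kowalski: $365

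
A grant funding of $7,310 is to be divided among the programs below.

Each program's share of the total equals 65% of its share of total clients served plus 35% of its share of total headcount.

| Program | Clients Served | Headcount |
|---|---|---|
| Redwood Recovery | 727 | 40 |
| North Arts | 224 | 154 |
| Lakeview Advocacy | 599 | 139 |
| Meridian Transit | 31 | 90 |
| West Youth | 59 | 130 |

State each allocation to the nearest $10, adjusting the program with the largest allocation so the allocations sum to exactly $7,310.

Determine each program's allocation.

Redwood Recovery: $2,290 · North Arts: $1,360 · Lakeview Advocacy: $2,380 · Meridian Transit: $510 · West Youth: $770

Clients served total 1,640; headcount total 553.
Composite weights (65% clients served + 35% headcount): Redwood Recovery 0.3135; North Arts 0.1862; Lakeview Advocacy 0.3254; Meridian Transit 0.0692; West Youth 0.1057.
Proportional shares: Redwood Recovery 2,291.37; North Arts 1,361.48; Lakeview Advocacy 2,378.55; Meridian Transit 506.21; West Youth 772.39.
Rounded to nearest $10: Redwood Recovery $2,290; North Arts $1,360; Lakeview Advocacy $2,380; Meridian Transit $510; West Youth $770. Sum = $7,310.
Sum already equals the total — no adjustment.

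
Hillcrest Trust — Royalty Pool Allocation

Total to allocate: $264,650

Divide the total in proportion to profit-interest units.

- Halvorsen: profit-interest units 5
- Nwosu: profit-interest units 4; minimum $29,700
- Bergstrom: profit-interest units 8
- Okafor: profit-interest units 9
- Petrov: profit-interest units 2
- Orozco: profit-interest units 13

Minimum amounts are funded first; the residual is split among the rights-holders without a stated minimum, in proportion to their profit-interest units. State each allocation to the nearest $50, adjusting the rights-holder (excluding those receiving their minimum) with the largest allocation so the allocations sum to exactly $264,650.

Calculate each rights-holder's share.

Minimums first: Nwosu $29,700. Balance $234,950.
Balance split over remaining profit-interest units 37: Halvorsen 31,750.00 → $31,750; Bergstrom 50,800.00 → $50,800; Okafor 57,150.00 → $57,150; Petrov 12,700.00 → $12,700; Orozco 82,550.00 → $82,550.

Halvorsen: $31,750 · Nwosu: $29,700 · Bergstrom: $50,800 · Okafor: $57,150 · Petrov: $12,700 · Orozco: $82,550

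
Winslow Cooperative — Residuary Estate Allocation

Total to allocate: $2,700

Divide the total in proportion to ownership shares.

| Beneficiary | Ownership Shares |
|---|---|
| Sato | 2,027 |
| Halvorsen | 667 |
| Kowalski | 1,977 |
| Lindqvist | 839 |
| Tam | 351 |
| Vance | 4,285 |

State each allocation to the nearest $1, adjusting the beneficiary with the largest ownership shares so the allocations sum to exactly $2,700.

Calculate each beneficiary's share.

Sato: $539 | Halvorsen: $177 | Kowalski: $526 | Lindqvist: $223 | Tam: $93 | Vance: $1,142

Sum of ownership shares: 10,146.
Unrounded shares: Sato 2,027/10,146 × $2,700 = 539.41; Halvorsen 667/10,146 × $2,700 = 177.499; Kowalski 1,977/10,146 × $2,700 = 526.11; Lindqvist 839/10,146 × $2,700 = 223.27; Tam 351/10,146 × $2,700 = 93.41; Vance 4,285/10,146 × $2,700 = 1,140.30.
At nearest $1: Sato $539; Halvorsen $177; Kowalski $526; Lindqvist $223; Tam $93; Vance $1,140. Sum = $2,698.
Difference $2,700 − $2,698 = +$2 applied to largest ownership shares (Vance): Vance becomes $1,142.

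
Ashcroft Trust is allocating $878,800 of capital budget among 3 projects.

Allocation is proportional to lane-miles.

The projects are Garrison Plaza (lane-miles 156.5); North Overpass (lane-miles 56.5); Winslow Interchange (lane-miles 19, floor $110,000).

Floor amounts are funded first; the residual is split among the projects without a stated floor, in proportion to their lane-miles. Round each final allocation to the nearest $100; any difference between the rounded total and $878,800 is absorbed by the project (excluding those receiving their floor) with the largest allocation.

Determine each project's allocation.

Garrison Plaza: $564,900 · North Overpass: $203,900 · Winslow Interchange: $110,000

Fund the minimums — Winslow Interchange $110,000. Residual $768,800.
Residual split over remaining lane-miles 213: Garrison Plaza 564,869.48 → $564,900; North Overpass 203,930.52 → $203,900.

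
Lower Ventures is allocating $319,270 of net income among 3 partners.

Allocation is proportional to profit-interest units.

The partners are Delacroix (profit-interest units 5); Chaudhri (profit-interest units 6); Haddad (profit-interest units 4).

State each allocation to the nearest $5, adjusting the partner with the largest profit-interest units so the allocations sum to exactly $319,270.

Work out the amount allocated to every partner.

Total profit-interest units = 15.
Unrounded shares: Delacroix 5/15 × $319,270 = 106,423.33; Chaudhri 6/15 × $319,270 = 127,708.00; Haddad 4/15 × $319,270 = 85,138.67.
At nearest $5: Delacroix $106,425; Chaudhri $127,710; Haddad $85,140. Sum = $319,275.
Difference $319,270 − $319,275 = −$5 applied to largest profit-interest units (Chaudhri): Chaudhri becomes $127,705.

Delacroix: $106,425 · Chaudhri: $127,705 · Haddad: $85,140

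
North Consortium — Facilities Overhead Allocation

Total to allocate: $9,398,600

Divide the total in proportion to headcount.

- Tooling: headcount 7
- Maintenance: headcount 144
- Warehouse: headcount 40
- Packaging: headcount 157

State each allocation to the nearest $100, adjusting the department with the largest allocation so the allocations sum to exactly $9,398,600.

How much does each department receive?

Combined headcount = 348.
Raw shares: Tooling 7/348 × $9,398,600 = 189,052.30; Maintenance 144/348 × $9,398,600 = 3,889,075.86; Warehouse 40/348 × $9,398,600 = 1,080,298.85; Packaging 157/348 × $9,398,600 = 4,240,172.99.
Rounded to nearest $100: Tooling $189,100; Maintenance $3,889,100; Warehouse $1,080,300; Packaging $4,240,200. Sum = $9,398,700.
Difference $9,398,600 − $9,398,700 = −$100 applied to largest allocation (Packaging): Packaging becomes $4,240,100.

Tooling: $189,100; Maintenance: $3,889,100; Warehouse: $1,080,300; Packaging: $4,240,100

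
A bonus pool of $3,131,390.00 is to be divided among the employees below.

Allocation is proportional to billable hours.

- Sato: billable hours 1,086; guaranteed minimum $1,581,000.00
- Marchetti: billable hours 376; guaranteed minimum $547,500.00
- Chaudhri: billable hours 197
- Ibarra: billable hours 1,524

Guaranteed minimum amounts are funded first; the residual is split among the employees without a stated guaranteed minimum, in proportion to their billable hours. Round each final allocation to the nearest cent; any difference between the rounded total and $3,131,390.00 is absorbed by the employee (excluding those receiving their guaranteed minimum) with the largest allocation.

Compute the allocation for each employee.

Fund the minimums — Sato $1,581,000.00; Marchetti $547,500.00. Balance $1,002,890.00.
Balance split over remaining billable hours 1,721: Chaudhri 114,799.1458 → $114,799.15; Ibarra 888,090.8542 → $888,090.85.

Sato: $1,581,000.00 | Marchetti: $547,500.00 | Chaudhri: $114,799.15 | Ibarra: $888,090.85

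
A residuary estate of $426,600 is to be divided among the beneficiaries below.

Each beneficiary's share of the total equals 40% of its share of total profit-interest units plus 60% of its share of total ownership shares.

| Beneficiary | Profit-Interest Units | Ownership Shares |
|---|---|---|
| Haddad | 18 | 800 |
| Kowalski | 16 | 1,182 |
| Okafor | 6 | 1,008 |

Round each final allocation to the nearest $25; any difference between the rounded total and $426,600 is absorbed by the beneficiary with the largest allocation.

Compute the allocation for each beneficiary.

Haddad: $145,275 | Kowalski: $169,450 | Okafor: $111,875

Profit-interest units total 40; ownership shares total 2,990.
Composite weights (40% profit-interest units + 60% ownership shares): Haddad 0.3405; Kowalski 0.3972; Okafor 0.2623.
Proportional shares: Haddad 145,272.28; Kowalski 169,441.53; Okafor 111,886.19.
At nearest $25: Haddad $145,275; Kowalski $169,450; Okafor $111,875. Sum = $426,600.
Sum already equals the total — no adjustment.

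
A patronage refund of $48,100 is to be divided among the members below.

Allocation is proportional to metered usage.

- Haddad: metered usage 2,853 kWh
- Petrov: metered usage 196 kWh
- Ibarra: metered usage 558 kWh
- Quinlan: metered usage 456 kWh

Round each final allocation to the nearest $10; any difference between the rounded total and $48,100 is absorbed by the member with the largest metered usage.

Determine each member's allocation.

Haddad: $33,770 · Petrov: $2,320 · Ibarra: $6,610 · Quinlan: $5,400

Metered usage total: 4,063.
Unrounded shares: Haddad 2,853/4,063 × $48,100 = 33,775.36; Petrov 196/4,063 × $48,100 = 2,320.35; Ibarra 558/4,063 × $48,100 = 6,605.91; Quinlan 456/4,063 × $48,100 = 5,398.38.
At nearest $10: Haddad $33,780; Petrov $2,320; Ibarra $6,610; Quinlan $5,400. Sum = $48,110.
Difference $48,100 − $48,110 = −$10 applied to largest metered usage (Haddad): Haddad becomes $33,770.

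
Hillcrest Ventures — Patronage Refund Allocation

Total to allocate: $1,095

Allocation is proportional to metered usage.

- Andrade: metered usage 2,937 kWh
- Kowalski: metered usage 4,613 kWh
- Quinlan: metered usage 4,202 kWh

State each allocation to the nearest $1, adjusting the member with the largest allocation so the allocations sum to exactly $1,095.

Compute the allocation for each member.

Andrade: $274; Kowalski: $429; Quinlan: $392

Combined metered usage = 11,752.
Pro-rata amounts: Andrade 2,937/11,752 × $1,095 = 273.66; Kowalski 4,613/11,752 × $1,095 = 429.82; Quinlan 4,202/11,752 × $1,095 = 391.52.
At nearest $1: Andrade $274; Kowalski $430; Quinlan $392. Sum = $1,096.
Difference $1,095 − $1,096 = −$1 applied to largest allocation (Kowalski): Kowalski becomes $429.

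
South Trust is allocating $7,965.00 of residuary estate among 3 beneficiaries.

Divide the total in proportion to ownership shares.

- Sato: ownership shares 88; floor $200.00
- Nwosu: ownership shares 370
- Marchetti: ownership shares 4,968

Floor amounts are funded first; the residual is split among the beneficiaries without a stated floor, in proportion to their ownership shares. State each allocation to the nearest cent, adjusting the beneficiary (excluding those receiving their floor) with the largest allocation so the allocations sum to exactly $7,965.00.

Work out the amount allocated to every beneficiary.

Guaranteed amounts: Sato $200.00. Residual $7,765.00.
Residual split over remaining ownership shares 5,338: Nwosu 538.2259 → $538.23; Marchetti 7,226.7741 → $7,226.77.

Sato: $200.00 | Nwosu: $538.23 | Marchetti: $7,226.77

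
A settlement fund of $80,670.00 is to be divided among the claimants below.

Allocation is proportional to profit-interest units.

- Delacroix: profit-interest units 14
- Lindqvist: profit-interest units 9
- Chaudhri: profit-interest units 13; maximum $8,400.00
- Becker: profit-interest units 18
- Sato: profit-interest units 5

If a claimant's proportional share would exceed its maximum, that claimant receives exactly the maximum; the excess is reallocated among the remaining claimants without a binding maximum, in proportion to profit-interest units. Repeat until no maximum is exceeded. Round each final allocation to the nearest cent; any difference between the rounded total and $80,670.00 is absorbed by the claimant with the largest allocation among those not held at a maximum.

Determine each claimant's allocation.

Delacroix: $21,995.22 | Lindqvist: $14,139.78 | Chaudhri: $8,400.00 | Becker: $28,279.57 | Sato: $7,855.43

Total profit-interest units = 59.
Proportional shares (ignoring caps): Delacroix 19,142.0339; Lindqvist 12,305.5932; Chaudhri 17,774.7458; Becker 24,611.1864; Sato 6,836.4407.
Held at cap: Chaudhri ($8,400.00); remaining pool $72,270.00 reallocated over remaining profit-interest units 46.
Redistributed shares: Delacroix 21,995.2174 → $21,995.22; Lindqvist 14,139.7826 → $14,139.78; Becker 28,279.5652 → $28,279.57; Sato 7,855.4348 → $7,855.43.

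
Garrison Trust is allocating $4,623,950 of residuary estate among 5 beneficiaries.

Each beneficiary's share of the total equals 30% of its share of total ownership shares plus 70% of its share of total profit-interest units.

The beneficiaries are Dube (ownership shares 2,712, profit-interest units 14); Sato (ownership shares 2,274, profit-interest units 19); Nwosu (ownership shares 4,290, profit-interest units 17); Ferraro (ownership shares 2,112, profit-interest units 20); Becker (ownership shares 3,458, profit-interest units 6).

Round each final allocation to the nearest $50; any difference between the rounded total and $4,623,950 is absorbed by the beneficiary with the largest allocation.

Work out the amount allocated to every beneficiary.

Totals — ownership shares 14,846, profit-interest units 76.
Combined weights (30% ownership shares + 70% profit-interest units): Dube 0.1838; Sato 0.2210; Nwosu 0.2433; Ferraro 0.2269; Becker 0.1251.
Proportional shares: Dube 849,650.85; Sato 1,021,669.94; Nwosu 1,124,863.53; Ferraro 1,049,121.95; Becker 578,643.72.
At nearest $50: Dube $849,650; Sato $1,021,650; Nwosu $1,124,850; Ferraro $1,049,100; Becker $578,650. Sum = $4,623,900.
Difference $4,623,950 − $4,623,900 = +$50 applied to largest allocation (Nwosu): Nwosu becomes $1,124,900.

Dube: $849,650 | Sato: $1,021,650 | Nwosu: $1,124,900 | Ferraro: $1,049,100 | Becker: $578,650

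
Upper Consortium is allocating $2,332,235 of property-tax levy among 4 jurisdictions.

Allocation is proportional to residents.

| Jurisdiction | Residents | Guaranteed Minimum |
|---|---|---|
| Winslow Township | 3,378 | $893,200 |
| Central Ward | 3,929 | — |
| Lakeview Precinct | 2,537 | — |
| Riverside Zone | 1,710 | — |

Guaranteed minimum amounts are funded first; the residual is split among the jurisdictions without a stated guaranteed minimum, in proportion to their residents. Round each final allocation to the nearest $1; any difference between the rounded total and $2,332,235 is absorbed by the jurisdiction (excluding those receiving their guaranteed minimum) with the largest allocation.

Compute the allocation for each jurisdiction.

Fund the minimums — Winslow Township $893,200. Residual $1,439,035.
Residual split over remaining residents 8,176: Central Ward 691,532.35 → $691,532; Lakeview Precinct 446,530.31 → $446,530; Riverside Zone 300,972.34 → $300,972.
Rounding difference +$1 applied to Central Ward → $691,533.

Winslow Township: $893,200; Central Ward: $691,533; Lakeview Precinct: $446,530; Riverside Zone: $300,972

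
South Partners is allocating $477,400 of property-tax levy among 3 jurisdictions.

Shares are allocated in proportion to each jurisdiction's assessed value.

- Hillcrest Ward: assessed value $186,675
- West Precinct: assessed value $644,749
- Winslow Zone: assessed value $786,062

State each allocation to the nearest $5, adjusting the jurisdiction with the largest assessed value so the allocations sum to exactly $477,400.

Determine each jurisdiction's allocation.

Hillcrest Ward: $55,095 | West Precinct: $190,295 | Winslow Zone: $232,010

Total assessed value = 1,617,486.
Raw shares: Hillcrest Ward 186,675/1,617,486 × $477,400 = 55,097.01; West Precinct 644,749/1,617,486 × $477,400 = 190,297.27; Winslow Zone 786,062/1,617,486 × $477,400 = 232,005.72.
After rounding ($5): Hillcrest Ward $55,095; West Precinct $190,295; Winslow Zone $232,005. Sum = $477,395.
Difference $477,400 − $477,395 = +$5 applied to largest assessed value (Winslow Zone): Winslow Zone becomes $232,010.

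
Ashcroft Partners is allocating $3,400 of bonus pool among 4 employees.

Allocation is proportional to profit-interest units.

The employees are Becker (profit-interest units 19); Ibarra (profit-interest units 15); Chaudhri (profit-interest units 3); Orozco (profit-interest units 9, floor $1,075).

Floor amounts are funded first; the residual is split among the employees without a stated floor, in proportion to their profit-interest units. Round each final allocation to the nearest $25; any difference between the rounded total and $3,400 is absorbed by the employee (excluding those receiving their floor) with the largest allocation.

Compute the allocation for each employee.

Fund the minimums — Orozco $1,075. Remaining pool $2,325.
Remaining pool split over remaining profit-interest units 37: Becker 1,193.92 → $1,200; Ibarra 942.57 → $950; Chaudhri 188.51 → $200.
Rounding difference −$25 applied to Becker → $1,175.

Becker: $1,175 · Ibarra: $950 · Chaudhri: $200 · Orozco: $1,075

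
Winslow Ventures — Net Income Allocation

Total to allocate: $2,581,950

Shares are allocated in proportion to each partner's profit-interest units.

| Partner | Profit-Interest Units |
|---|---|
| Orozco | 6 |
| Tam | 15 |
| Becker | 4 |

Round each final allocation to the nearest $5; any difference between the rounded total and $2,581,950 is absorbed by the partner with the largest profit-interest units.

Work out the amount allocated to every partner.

Orozco: $619,670 | Tam: $1,549,170 | Becker: $413,110

Total profit-interest units = 6 + 15 + 4 = 25.
Pro-rata amounts: Orozco 619,668.00; Tam 1,549,170.00; Becker 413,112.00.
At nearest $5: Orozco $619,670; Tam $1,549,170; Becker $413,110. Sum = $2,581,950.
No rounding difference to absorb.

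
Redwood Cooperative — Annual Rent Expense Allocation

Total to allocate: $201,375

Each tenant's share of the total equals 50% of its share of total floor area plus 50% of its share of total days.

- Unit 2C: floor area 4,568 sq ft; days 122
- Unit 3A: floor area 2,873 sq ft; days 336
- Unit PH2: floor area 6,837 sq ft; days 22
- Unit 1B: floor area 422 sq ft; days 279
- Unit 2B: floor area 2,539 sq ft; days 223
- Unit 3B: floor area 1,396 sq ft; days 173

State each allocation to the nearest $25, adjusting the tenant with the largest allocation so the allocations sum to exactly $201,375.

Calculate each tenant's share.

Floor area total 18,635; days total 1,155.
Composite weights (50% floor area + 50% days): Unit 2C 0.1754; Unit 3A 0.2225; Unit PH2 0.1930; Unit 1B 0.1321; Unit 2B 0.1647; Unit 3B 0.1123.
Proportional shares: Unit 2C 35,316.93; Unit 3A 44,814.13; Unit PH2 38,859.12; Unit 1B 26,602.04; Unit 2B 33,158.67; Unit 3B 22,624.11.
After rounding ($25): Unit 2C $35,325; Unit 3A $44,825; Unit PH2 $38,850; Unit 1B $26,600; Unit 2B $33,150; Unit 3B $22,625. Sum = $201,375.
No rounding difference to absorb.

Unit 2C: $35,325 · Unit 3A: $44,825 · Unit PH2: $38,850 · Unit 1B: $26,600 · Unit 2B: $33,150 · Unit 3B: $22,625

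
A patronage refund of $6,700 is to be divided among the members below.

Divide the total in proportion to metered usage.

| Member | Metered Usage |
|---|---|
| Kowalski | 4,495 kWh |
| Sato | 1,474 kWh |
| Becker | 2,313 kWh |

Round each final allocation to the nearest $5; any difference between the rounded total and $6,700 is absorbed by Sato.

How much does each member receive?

Total metered usage = 8,282.
Raw shares: Kowalski 4,495/8,282 × $6,700 = 3,636.38; Sato 1,474/8,282 × $6,700 = 1,192.44; Becker 2,313/8,282 × $6,700 = 1,871.18.
After rounding ($5): Kowalski $3,635; Sato $1,190; Becker $1,870. Sum = $6,695.
Difference $6,700 − $6,695 = +$5 applied to Sato: Sato becomes $1,195.

Kowalski: $3,635 | Sato: $1,195 | Becker: $1,870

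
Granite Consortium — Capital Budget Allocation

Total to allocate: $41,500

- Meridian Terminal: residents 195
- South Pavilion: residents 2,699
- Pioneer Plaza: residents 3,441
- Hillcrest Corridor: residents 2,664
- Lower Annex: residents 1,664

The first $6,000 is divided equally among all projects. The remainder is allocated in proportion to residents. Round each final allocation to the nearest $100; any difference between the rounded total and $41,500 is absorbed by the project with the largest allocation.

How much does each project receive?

$6,000 shared equally gives $1,200 per project.
Remainder $35,500 by residents (total 10,663): Meridian Terminal 649.21 → $600; South Pavilion 8,985.70 → $9,000; Pioneer Plaza 11,456.02 → $11,500; Hillcrest Corridor 8,869.17 → $8,900; Lower Annex 5,539.90 → $5,500.
Totals: Meridian Terminal $1,200 + $600 = $1,800; South Pavilion $1,200 + $9,000 = $10,200; Pioneer Plaza $1,200 + $11,500 = $12,700; Hillcrest Corridor $1,200 + $8,900 = $10,100; Lower Annex $1,200 + $5,500 = $6,700.

Meridian Terminal: $1,800; South Pavilion: $10,200; Pioneer Plaza: $12,700; Hillcrest Corridor: $10,100; Lower Annex: $6,700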